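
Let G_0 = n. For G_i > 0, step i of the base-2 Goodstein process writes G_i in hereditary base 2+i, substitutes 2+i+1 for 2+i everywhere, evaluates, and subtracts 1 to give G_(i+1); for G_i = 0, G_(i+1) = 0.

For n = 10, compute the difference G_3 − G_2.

14600

i=0: 10 = 2^(2 + 1) + 2 (b=2); 2→3: 3^(3 + 1) + 3 = 84; 84−1 = 83
i=1: 83 = 3^(3 + 1) + 2 (b=3); 3→4: 4^(4 + 1) + 2 = 1026; 1026−1 = 1025
i=2: 1025 = 4^(4 + 1) + 1 (b=4); 4→5: 5^(5 + 1) + 1 = 15626; 15626−1 = 15625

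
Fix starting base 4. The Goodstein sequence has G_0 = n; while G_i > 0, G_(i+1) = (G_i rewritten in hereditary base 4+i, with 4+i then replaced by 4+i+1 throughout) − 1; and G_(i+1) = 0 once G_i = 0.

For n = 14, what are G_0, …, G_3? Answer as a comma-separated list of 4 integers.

(0) 14|_4 = 3·4 + 2 ↦ 3·5 + 2|_5 = 17 ⇒ 16
(1) 16|_5 = 3·5 + 1 ↦ 3·6 + 1|_6 = 19 ⇒ 18
(2) 18|_6 = 3·6 ↦ 3·7|_7 = 21 ⇒ 20

14, 16, 18, 20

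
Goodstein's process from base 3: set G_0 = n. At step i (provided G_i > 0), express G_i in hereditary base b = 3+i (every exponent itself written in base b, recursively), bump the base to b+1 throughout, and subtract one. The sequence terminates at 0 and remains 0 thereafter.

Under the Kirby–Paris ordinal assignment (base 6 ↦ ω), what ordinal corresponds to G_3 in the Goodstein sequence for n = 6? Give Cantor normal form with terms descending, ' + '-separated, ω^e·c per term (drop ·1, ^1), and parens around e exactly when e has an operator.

ω + 1

(0) 6|_3 = 2·3 ↦ 2·4|_4 = 8 ⇒ 7
(1) 7|_4 = 4 + 3 ↦ 5 + 3|_5 = 8 ⇒ 7
(2) 7|_5 = 5 + 2 ↦ 6 + 2|_6 = 8 ⇒ 7
(3) 7|_6 = 6 + 1 ↦ 7 + 1|_7 = 8 ⇒ 7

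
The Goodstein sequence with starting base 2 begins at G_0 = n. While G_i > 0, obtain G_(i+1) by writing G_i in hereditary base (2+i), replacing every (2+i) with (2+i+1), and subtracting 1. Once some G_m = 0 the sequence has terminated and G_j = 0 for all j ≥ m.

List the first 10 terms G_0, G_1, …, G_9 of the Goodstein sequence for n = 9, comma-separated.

base 2: 9 = 2^(2 + 1) + 1; at 3: 3^(3 + 1) + 1 = 82; next = 81
base 3: 81 = 3^(3 + 1); at 4: 4^(4 + 1) = 1024; next = 1023
base 4: 1023 = 3·4^4 + 3·4^3 + 3·4^2 + 3·4 + 3; at 5: 3·5^5 + 3·5^3 + 3·5^2 + 3·5 + 3 = 9843; next = 9842
base 5: 9842 = 3·5^5 + 3·5^3 + 3·5^2 + 3·5 + 2; at 6: 3·6^6 + 3·6^3 + 3·6^2 + 3·6 + 2 = 140744; next = 140743
base 6: 140743 = 3·6^6 + 3·6^3 + 3·6^2 + 3·6 + 1; at 7: 3·7^7 + 3·7^3 + 3·7^2 + 3·7 + 1 = 2471827; next = 2471826
base 7: 2471826 = 3·7^7 + 3·7^3 + 3·7^2 + 3·7; at 8: 3·8^8 + 3·8^3 + 3·8^2 + 3·8 = 50333400; next = 50333399
base 8: 50333399 = 3·8^8 + 3·8^3 + 3·8^2 + 2·8 + 7; at 9: 3·9^9 + 3·9^3 + 3·9^2 + 2·9 + 7 = 1162263922; next = 1162263921
base 9: 1162263921 = 3·9^9 + 3·9^3 + 3·9^2 + 2·9 + 6; at 10: 3·10^10 + 3·10^3 + 3·10^2 + 2·10 + 6 = 30000003326; next = 30000003325
base 10: 30000003325 = 3·10^10 + 3·10^3 + 3·10^2 + 2·10 + 5; at 11: 3·11^11 + 3·11^3 + 3·11^2 + 2·11 + 5 = 855935016216; next = 855935016215

9, 81, 1023, 9842, 140743, 2471826, 50333399, 1162263921, 30000003325, 855935016215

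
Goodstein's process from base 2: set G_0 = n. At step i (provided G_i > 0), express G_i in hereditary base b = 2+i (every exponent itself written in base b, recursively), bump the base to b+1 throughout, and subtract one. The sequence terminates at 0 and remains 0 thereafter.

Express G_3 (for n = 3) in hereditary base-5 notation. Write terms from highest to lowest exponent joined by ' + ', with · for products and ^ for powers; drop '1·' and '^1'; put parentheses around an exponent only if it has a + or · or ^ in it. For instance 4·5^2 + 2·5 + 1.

2

step 0: 3 = 2 + 1; sub 3 for 2: 3 + 1; = 4; G_1 = 4−1 = 3
step 1: 3 = 3; sub 4 for 3: 4; = 4; G_2 = 4−1 = 3
step 2: 3 = 3; sub 5 for 4: 3; = 3; G_3 = 3−1 = 2
step 3: 2 = 2; sub 6 for 5: 2; = 2; G_4 = 2−1 = 1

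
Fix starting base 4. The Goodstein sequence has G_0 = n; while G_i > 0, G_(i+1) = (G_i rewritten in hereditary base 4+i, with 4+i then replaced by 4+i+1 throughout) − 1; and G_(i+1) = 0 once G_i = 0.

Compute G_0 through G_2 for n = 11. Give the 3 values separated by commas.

11, 12, 13

[0] 11 ≡ 2·4 + 3 (base 4). Lift 5: 13. −1: 12.
[1] 12 ≡ 2·5 + 2 (base 5). Lift 6: 14. −1: 13.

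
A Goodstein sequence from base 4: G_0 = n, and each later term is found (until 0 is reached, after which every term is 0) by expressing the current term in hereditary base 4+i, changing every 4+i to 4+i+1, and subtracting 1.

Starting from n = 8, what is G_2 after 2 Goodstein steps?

8 —HB4→ 2·4 —bump→ 2·5 = 10 —(−1)→ 9
9 —HB5→ 5 + 4 —bump→ 6 + 4 = 10 —(−1)→ 9
9 —HB6→ 6 + 3 —bump→ 7 + 3 = 10 —(−1)→ 9

9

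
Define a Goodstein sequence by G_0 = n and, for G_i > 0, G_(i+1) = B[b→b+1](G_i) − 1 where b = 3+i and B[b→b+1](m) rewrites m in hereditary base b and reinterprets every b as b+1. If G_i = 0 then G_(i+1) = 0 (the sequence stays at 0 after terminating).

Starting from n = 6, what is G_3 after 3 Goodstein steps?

7

G_0=6  [base 3] 2·3  →[3↦4]→  2·4 = 8  −1 ⇒ G_1=7
G_1=7  [base 4] 4 + 3  →[4↦5]→  5 + 3 = 8  −1 ⇒ G_2=7
G_2=7  [base 5] 5 + 2  →[5↦6]→  6 + 2 = 8  −1 ⇒ G_3=7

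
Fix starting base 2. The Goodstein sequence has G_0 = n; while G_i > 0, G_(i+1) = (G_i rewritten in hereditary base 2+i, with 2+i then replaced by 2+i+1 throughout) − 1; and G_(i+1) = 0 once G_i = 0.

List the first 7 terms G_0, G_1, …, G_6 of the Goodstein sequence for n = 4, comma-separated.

step 0: 4 = 2^2; sub 3 for 2: 3^3; = 27; G_1 = 27−1 = 26
step 1: 26 = 2·3^2 + 2·3 + 2; sub 4 for 3: 2·4^2 + 2·4 + 2; = 42; G_2 = 42−1 = 41
step 2: 41 = 2·4^2 + 2·4 + 1; sub 5 for 4: 2·5^2 + 2·5 + 1; = 61; G_3 = 61−1 = 60
step 3: 60 = 2·5^2 + 2·5; sub 6 for 5: 2·6^2 + 2·6; = 84; G_4 = 84−1 = 83
step 4: 83 = 2·6^2 + 6 + 5; sub 7 for 6: 2·7^2 + 7 + 5; = 110; G_5 = 110−1 = 109
step 5: 109 = 2·7^2 + 7 + 4; sub 8 for 7: 2·8^2 + 8 + 4; = 140; G_6 = 140−1 = 139

4, 26, 41, 60, 83, 109, 139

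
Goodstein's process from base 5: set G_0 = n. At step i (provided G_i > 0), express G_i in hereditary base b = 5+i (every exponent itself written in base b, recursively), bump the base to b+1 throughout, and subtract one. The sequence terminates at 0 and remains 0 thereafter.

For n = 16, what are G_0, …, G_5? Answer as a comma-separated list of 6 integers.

16, 18, 20, 21, 22, 23

G_0=16  [base 5] 3·5 + 1  →[5↦6]→  3·6 + 1 = 19  −1 ⇒ G_1=18
G_1=18  [base 6] 3·6  →[6↦7]→  3·7 = 21  −1 ⇒ G_2=20
G_2=20  [base 7] 2·7 + 6  →[7↦8]→  2·8 + 6 = 22  −1 ⇒ G_3=21
G_3=21  [base 8] 2·8 + 5  →[8↦9]→  2·9 + 5 = 23  −1 ⇒ G_4=22
G_4=22  [base 9] 2·9 + 4  →[9↦10]→  2·10 + 4 = 24  −1 ⇒ G_5=23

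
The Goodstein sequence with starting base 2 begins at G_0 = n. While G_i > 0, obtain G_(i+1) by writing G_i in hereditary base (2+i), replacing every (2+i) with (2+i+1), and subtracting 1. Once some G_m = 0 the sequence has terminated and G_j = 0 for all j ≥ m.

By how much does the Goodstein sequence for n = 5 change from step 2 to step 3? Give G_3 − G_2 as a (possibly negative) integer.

[0] 5 ≡ 2^2 + 1 (base 2). Lift 3: 28. −1: 27.
[1] 27 ≡ 3^3 (base 3). Lift 4: 256. −1: 255.
[2] 255 ≡ 3·4^3 + 3·4^2 + 3·4 + 3 (base 4). Lift 5: 468. −1: 467.

212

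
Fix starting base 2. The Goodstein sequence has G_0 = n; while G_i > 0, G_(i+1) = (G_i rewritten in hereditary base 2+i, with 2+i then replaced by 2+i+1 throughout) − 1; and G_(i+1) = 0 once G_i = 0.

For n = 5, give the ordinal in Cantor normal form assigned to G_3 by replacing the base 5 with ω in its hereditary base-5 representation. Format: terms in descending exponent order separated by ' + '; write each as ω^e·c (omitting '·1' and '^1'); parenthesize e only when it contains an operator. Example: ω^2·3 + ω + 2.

(0) 5|_2 = 2^2 + 1 ↦ 3^3 + 1|_3 = 28 ⇒ 27
(1) 27|_3 = 3^3 ↦ 4^4|_4 = 256 ⇒ 255
(2) 255|_4 = 3·4^3 + 3·4^2 + 3·4 + 3 ↦ 3·5^3 + 3·5^2 + 3·5 + 3|_5 = 468 ⇒ 467

ω^3·3 + ω^2·3 + ω·3 + 2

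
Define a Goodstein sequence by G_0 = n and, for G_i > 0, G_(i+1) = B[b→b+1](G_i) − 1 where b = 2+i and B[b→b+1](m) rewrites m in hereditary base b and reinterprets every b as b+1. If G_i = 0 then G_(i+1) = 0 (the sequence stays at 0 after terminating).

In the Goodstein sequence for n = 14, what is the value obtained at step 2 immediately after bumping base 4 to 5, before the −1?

G_0=14  [base 2] 2^(2 + 1) + 2^2 + 2  →[2↦3]→  3^(3 + 1) + 3^3 + 3 = 111  −1 ⇒ G_1=110
G_1=110  [base 3] 3^(3 + 1) + 3^3 + 2  →[3↦4]→  4^(4 + 1) + 4^4 + 2 = 1282  −1 ⇒ G_2=1281
G_2=1281  [base 4] 4^(4 + 1) + 4^4 + 1  →[4↦5]→  5^(5 + 1) + 5^5 + 1 = 18751  −1 ⇒ G_3=18750

18751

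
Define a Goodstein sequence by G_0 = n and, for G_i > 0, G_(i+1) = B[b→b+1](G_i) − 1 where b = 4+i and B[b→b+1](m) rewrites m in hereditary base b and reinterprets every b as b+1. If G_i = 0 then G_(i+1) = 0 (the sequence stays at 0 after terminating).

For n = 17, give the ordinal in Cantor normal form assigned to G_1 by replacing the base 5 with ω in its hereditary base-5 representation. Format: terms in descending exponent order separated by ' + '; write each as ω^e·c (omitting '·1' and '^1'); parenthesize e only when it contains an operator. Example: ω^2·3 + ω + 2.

base 4: 17 = 4^2 + 1; at 5: 5^2 + 1 = 26; next = 25
base 5: 25 = 5^2; at 6: 6^2 = 36; next = 35

ω^2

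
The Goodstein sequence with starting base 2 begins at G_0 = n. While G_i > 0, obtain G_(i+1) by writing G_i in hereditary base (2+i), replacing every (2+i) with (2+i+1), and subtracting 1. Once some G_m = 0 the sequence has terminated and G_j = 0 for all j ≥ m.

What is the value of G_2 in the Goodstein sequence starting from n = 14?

[0] 14 ≡ 2^(2 + 1) + 2^2 + 2 (base 2). Lift 3: 111. −1: 110.
[1] 110 ≡ 3^(3 + 1) + 3^3 + 2 (base 3). Lift 4: 1282. −1: 1281.
[2] 1281 ≡ 4^(4 + 1) + 4^4 + 1 (base 4). Lift 5: 18751. −1: 18750.

1281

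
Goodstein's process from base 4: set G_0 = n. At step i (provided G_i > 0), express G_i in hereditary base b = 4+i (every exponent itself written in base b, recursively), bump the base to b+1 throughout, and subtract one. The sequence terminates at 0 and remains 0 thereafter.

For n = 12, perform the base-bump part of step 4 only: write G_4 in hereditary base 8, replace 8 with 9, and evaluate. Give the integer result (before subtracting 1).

i=0: 12 = 3·4 (b=4); 4→5: 3·5 = 15; 15−1 = 14
i=1: 14 = 2·5 + 4 (b=5); 5→6: 2·6 + 4 = 16; 16−1 = 15
i=2: 15 = 2·6 + 3 (b=6); 6→7: 2·7 + 3 = 17; 17−1 = 16
i=3: 16 = 2·7 + 2 (b=7); 7→8: 2·8 + 2 = 18; 18−1 = 17
i=4: 17 = 2·8 + 1 (b=8); 8→9: 2·9 + 1 = 19; 19−1 = 18

19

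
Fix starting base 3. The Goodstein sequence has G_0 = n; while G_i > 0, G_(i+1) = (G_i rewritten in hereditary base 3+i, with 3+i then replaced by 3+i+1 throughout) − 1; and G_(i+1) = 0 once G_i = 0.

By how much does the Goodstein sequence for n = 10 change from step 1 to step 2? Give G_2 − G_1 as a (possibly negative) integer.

[0] 10 ≡ 3^2 + 1 (base 3). Lift 4: 17. −1: 16.
[1] 16 ≡ 4^2 (base 4). Lift 5: 25. −1: 24.

8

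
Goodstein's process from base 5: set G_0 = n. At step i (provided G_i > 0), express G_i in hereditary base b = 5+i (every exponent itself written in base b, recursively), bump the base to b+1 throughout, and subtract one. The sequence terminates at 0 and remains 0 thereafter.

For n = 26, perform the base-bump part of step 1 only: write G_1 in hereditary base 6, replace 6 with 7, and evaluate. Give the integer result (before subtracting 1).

49

26 —HB5→ 5^2 + 1 —bump→ 6^2 + 1 = 37 —(−1)→ 36
36 —HB6→ 6^2 —bump→ 7^2 = 49 —(−1)→ 48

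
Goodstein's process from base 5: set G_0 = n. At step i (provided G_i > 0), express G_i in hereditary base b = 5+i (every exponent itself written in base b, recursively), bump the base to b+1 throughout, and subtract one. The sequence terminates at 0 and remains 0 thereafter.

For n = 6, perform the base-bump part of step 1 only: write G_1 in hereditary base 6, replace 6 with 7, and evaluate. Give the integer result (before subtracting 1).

7

6 —HB5→ 5 + 1 —bump→ 6 + 1 = 7 —(−1)→ 6
6 —HB6→ 6 —bump→ 7 = 7 —(−1)→ 6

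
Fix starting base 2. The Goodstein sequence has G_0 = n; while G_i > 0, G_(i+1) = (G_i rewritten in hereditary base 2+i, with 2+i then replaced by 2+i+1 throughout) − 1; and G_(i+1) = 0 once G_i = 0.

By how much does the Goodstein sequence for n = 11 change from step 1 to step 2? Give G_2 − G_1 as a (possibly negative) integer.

11 —HB2→ 2^(2 + 1) + 2 + 1 —bump→ 3^(3 + 1) + 3 + 1 = 85 —(−1)→ 84
84 —HB3→ 3^(3 + 1) + 3 —bump→ 4^(4 + 1) + 4 = 1028 —(−1)→ 1027

943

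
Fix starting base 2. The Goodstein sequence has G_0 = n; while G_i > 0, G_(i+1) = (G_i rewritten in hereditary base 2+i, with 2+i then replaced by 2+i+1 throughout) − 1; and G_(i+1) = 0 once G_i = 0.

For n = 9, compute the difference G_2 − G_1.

942

(0) 9|_2 = 2^(2 + 1) + 1 ↦ 3^(3 + 1) + 1|_3 = 82 ⇒ 81
(1) 81|_3 = 3^(3 + 1) ↦ 4^(4 + 1)|_4 = 1024 ⇒ 1023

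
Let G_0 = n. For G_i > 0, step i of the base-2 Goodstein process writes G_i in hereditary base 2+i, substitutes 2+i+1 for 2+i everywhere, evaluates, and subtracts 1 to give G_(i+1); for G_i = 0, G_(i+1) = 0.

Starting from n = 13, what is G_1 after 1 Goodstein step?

13 —HB2→ 2^(2 + 1) + 2^2 + 1 —bump→ 3^(3 + 1) + 3^3 + 1 = 109 —(−1)→ 108
108 —HB3→ 3^(3 + 1) + 3^3 —bump→ 4^(4 + 1) + 4^4 = 1280 —(−1)→ 1279

108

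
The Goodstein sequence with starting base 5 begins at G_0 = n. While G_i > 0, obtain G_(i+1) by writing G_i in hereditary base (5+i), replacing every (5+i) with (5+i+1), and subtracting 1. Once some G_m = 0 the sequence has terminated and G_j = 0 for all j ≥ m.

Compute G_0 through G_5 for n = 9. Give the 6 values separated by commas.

9, 9, 9, 9, 9, 9

[0] 9 ≡ 5 + 4 (base 5). Lift 6: 10. −1: 9.
[1] 9 ≡ 6 + 3 (base 6). Lift 7: 10. −1: 9.
[2] 9 ≡ 7 + 2 (base 7). Lift 8: 10. −1: 9.
[3] 9 ≡ 8 + 1 (base 8). Lift 9: 10. −1: 9.
[4] 9 ≡ 9 (base 9). Lift 10: 10. −1: 9.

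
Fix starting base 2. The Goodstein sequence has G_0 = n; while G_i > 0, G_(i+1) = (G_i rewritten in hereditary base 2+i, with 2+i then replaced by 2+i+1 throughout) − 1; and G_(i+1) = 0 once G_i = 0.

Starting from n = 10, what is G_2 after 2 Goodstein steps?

base 2: 10 = 2^(2 + 1) + 2; at 3: 3^(3 + 1) + 3 = 84; next = 83
base 3: 83 = 3^(3 + 1) + 2; at 4: 4^(4 + 1) + 2 = 1026; next = 1025
base 4: 1025 = 4^(4 + 1) + 1; at 5: 5^(5 + 1) + 1 = 15626; next = 15625

1025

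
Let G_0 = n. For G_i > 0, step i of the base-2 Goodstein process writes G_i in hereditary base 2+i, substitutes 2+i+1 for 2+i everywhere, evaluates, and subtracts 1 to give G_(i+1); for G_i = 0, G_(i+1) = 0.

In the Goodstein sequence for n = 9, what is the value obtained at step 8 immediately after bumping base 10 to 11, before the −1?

855935016216

base 2: 9 = 2^(2 + 1) + 1; at 3: 3^(3 + 1) + 1 = 82; next = 81
base 3: 81 = 3^(3 + 1); at 4: 4^(4 + 1) = 1024; next = 1023
base 4: 1023 = 3·4^4 + 3·4^3 + 3·4^2 + 3·4 + 3; at 5: 3·5^5 + 3·5^3 + 3·5^2 + 3·5 + 3 = 9843; next = 9842
base 5: 9842 = 3·5^5 + 3·5^3 + 3·5^2 + 3·5 + 2; at 6: 3·6^6 + 3·6^3 + 3·6^2 + 3·6 + 2 = 140744; next = 140743
base 6: 140743 = 3·6^6 + 3·6^3 + 3·6^2 + 3·6 + 1; at 7: 3·7^7 + 3·7^3 + 3·7^2 + 3·7 + 1 = 2471827; next = 2471826
base 7: 2471826 = 3·7^7 + 3·7^3 + 3·7^2 + 3·7; at 8: 3·8^8 + 3·8^3 + 3·8^2 + 3·8 = 50333400; next = 50333399
base 8: 50333399 = 3·8^8 + 3·8^3 + 3·8^2 + 2·8 + 7; at 9: 3·9^9 + 3·9^3 + 3·9^2 + 2·9 + 7 = 1162263922; next = 1162263921
base 9: 1162263921 = 3·9^9 + 3·9^3 + 3·9^2 + 2·9 + 6; at 10: 3·10^10 + 3·10^3 + 3·10^2 + 2·10 + 6 = 30000003326; next = 30000003325
base 10: 30000003325 = 3·10^10 + 3·10^3 + 3·10^2 + 2·10 + 5; at 11: 3·11^11 + 3·11^3 + 3·11^2 + 2·11 + 5 = 855935016216; next = 855935016215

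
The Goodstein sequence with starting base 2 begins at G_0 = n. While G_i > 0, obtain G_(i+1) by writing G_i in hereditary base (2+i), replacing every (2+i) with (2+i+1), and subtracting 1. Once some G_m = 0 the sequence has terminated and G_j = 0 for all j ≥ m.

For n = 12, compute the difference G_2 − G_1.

958

12 —HB2→ 2^(2 + 1) + 2^2 —bump→ 3^(3 + 1) + 3^3 = 108 —(−1)→ 107
107 —HB3→ 3^(3 + 1) + 2·3^2 + 2·3 + 2 —bump→ 4^(4 + 1) + 2·4^2 + 2·4 + 2 = 1066 —(−1)→ 1065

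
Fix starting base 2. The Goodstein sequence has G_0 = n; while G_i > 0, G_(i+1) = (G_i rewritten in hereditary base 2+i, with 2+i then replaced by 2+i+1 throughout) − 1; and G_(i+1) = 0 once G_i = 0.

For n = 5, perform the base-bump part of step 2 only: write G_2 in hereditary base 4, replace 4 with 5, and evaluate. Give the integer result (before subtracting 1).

468

5 —HB2→ 2^2 + 1 —bump→ 3^3 + 1 = 28 —(−1)→ 27
27 —HB3→ 3^3 —bump→ 4^4 = 256 —(−1)→ 255
255 —HB4→ 3·4^3 + 3·4^2 + 3·4 + 3 —bump→ 3·5^3 + 3·5^2 + 3·5 + 3 = 468 —(−1)→ 467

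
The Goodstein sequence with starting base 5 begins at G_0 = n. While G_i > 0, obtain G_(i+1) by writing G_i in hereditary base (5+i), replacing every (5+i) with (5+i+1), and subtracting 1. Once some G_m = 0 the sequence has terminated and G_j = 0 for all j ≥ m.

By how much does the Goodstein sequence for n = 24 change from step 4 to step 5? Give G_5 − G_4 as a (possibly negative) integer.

3

i=0: 24 = 4·5 + 4 (b=5); 5→6: 4·6 + 4 = 28; 28−1 = 27
i=1: 27 = 4·6 + 3 (b=6); 6→7: 4·7 + 3 = 31; 31−1 = 30
i=2: 30 = 4·7 + 2 (b=7); 7→8: 4·8 + 2 = 34; 34−1 = 33
i=3: 33 = 4·8 + 1 (b=8); 8→9: 4·9 + 1 = 37; 37−1 = 36
i=4: 36 = 4·9 (b=9); 9→10: 4·10 = 40; 40−1 = 39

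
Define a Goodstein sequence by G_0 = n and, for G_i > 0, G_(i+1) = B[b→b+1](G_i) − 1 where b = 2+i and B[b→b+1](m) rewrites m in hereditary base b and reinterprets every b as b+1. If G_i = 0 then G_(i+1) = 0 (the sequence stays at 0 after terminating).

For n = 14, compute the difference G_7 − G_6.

G_0=14  [base 2] 2^(2 + 1) + 2^2 + 2  →[2↦3]→  3^(3 + 1) + 3^3 + 3 = 111  −1 ⇒ G_1=110
G_1=110  [base 3] 3^(3 + 1) + 3^3 + 2  →[3↦4]→  4^(4 + 1) + 4^4 + 2 = 1282  −1 ⇒ G_2=1281
G_2=1281  [base 4] 4^(4 + 1) + 4^4 + 1  →[4↦5]→  5^(5 + 1) + 5^5 + 1 = 18751  −1 ⇒ G_3=18750
G_3=18750  [base 5] 5^(5 + 1) + 5^5  →[5↦6]→  6^(6 + 1) + 6^6 = 326592  −1 ⇒ G_4=326591
G_4=326591  [base 6] 6^(6 + 1) + 5·6^5 + 5·6^4 + 5·6^3 + 5·6^2 + 5·6 + 5  →[6↦7]→  7^(7 + 1) + 5·7^5 + 5·7^4 + 5·7^3 + 5·7^2 + 5·7 + 5 = 5862841  −1 ⇒ G_5=5862840
G_5=5862840  [base 7] 7^(7 + 1) + 5·7^5 + 5·7^4 + 5·7^3 + 5·7^2 + 5·7 + 4  →[7↦8]→  8^(8 + 1) + 5·8^5 + 5·8^4 + 5·8^3 + 5·8^2 + 5·8 + 4 = 134404972  −1 ⇒ G_6=134404971
G_6=134404971  [base 8] 8^(8 + 1) + 5·8^5 + 5·8^4 + 5·8^3 + 5·8^2 + 5·8 + 3  →[8↦9]→  9^(9 + 1) + 5·9^5 + 5·9^4 + 5·9^3 + 5·9^2 + 5·9 + 3 = 3487116549  −1 ⇒ G_7=3487116548

3352711577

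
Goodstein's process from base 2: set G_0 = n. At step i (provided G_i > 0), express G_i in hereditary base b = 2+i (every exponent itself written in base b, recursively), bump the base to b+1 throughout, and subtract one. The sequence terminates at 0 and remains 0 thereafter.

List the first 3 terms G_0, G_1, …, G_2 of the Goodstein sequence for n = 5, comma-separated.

5, 27, 255

base 2: 5 = 2^2 + 1; at 3: 3^3 + 1 = 28; next = 27
base 3: 27 = 3^3; at 4: 4^4 = 256; next = 255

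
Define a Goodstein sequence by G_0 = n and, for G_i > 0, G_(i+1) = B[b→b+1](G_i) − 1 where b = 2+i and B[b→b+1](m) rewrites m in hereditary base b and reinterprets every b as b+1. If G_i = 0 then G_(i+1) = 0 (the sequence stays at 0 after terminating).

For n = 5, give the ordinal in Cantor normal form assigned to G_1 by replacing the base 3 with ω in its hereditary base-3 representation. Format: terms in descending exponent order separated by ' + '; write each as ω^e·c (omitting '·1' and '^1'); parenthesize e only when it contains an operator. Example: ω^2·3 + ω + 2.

ω^ω

i=0: 5 = 2^2 + 1 (b=2); 2→3: 3^3 + 1 = 28; 28−1 = 27
i=1: 27 = 3^3 (b=3); 3→4: 4^4 = 256; 256−1 = 255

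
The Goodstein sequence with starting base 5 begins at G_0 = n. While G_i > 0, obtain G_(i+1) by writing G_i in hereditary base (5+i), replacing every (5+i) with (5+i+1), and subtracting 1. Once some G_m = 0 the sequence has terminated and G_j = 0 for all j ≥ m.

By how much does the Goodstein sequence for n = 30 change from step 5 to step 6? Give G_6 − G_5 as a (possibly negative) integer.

step 0: 30 = 5^2 + 5; sub 6 for 5: 6^2 + 6; = 42; G_1 = 42−1 = 41
step 1: 41 = 6^2 + 5; sub 7 for 6: 7^2 + 5; = 54; G_2 = 54−1 = 53
step 2: 53 = 7^2 + 4; sub 8 for 7: 8^2 + 4; = 68; G_3 = 68−1 = 67
step 3: 67 = 8^2 + 3; sub 9 for 8: 9^2 + 3; = 84; G_4 = 84−1 = 83
step 4: 83 = 9^2 + 2; sub 10 for 9: 10^2 + 2; = 102; G_5 = 102−1 = 101
step 5: 101 = 10^2 + 1; sub 11 for 10: 11^2 + 1; = 122; G_6 = 122−1 = 121

20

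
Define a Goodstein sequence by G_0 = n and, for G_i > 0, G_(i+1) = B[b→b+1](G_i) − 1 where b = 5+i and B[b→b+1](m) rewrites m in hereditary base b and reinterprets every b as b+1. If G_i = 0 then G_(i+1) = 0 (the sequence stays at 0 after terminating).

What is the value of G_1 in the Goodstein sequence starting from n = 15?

17

i=0: 15 = 3·5 (b=5); 5→6: 3·6 = 18; 18−1 = 17
i=1: 17 = 2·6 + 5 (b=6); 6→7: 2·7 + 5 = 19; 19−1 = 18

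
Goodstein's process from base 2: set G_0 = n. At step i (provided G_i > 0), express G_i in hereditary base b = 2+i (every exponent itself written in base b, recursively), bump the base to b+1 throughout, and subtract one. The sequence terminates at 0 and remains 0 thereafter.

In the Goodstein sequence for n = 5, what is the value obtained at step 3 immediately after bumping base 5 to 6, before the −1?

776

(0) 5|_2 = 2^2 + 1 ↦ 3^3 + 1|_3 = 28 ⇒ 27
(1) 27|_3 = 3^3 ↦ 4^4|_4 = 256 ⇒ 255
(2) 255|_4 = 3·4^3 + 3·4^2 + 3·4 + 3 ↦ 3·5^3 + 3·5^2 + 3·5 + 3|_5 = 468 ⇒ 467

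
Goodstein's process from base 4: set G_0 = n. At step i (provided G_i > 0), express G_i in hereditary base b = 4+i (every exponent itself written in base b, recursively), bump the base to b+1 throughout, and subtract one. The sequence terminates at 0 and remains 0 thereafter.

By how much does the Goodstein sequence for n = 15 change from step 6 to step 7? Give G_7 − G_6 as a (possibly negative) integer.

G_0 = 15. HB_4(15) = 3·4 + 3. Bump = 18. G_1 = 17.
G_1 = 17. HB_5(17) = 3·5 + 2. Bump = 20. G_2 = 19.
G_2 = 19. HB_6(19) = 3·6 + 1. Bump = 22. G_3 = 21.
G_3 = 21. HB_7(21) = 3·7. Bump = 24. G_4 = 23.
G_4 = 23. HB_8(23) = 2·8 + 7. Bump = 25. G_5 = 24.
G_5 = 24. HB_9(24) = 2·9 + 6. Bump = 26. G_6 = 25.
G_6 = 25. HB_10(25) = 2·10 + 5. Bump = 27. G_7 = 26.

1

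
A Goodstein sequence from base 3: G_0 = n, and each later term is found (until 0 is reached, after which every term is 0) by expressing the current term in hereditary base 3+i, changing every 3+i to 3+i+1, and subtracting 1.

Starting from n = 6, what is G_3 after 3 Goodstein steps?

7

(0) 6|_3 = 2·3 ↦ 2·4|_4 = 8 ⇒ 7
(1) 7|_4 = 4 + 3 ↦ 5 + 3|_5 = 8 ⇒ 7
(2) 7|_5 = 5 + 2 ↦ 6 + 2|_6 = 8 ⇒ 7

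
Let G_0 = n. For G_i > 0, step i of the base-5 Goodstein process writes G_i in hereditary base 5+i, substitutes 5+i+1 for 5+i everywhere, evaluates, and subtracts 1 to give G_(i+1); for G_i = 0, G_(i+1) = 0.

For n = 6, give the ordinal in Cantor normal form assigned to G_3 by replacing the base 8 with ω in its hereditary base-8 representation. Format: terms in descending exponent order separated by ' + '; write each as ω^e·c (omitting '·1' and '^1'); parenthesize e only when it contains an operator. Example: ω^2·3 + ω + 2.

base 5: 6 = 5 + 1; at 6: 6 + 1 = 7; next = 6
base 6: 6 = 6; at 7: 7 = 7; next = 6
base 7: 6 = 6; at 8: 6 = 6; next = 5
base 8: 5 = 5; at 9: 5 = 5; next = 4

5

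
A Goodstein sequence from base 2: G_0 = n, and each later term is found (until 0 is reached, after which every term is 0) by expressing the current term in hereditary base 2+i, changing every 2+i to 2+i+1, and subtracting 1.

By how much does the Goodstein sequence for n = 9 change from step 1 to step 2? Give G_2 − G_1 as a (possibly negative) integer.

i=0: 9 = 2^(2 + 1) + 1 (b=2); 2→3: 3^(3 + 1) + 1 = 82; 82−1 = 81
i=1: 81 = 3^(3 + 1) (b=3); 3→4: 4^(4 + 1) = 1024; 1024−1 = 1023

942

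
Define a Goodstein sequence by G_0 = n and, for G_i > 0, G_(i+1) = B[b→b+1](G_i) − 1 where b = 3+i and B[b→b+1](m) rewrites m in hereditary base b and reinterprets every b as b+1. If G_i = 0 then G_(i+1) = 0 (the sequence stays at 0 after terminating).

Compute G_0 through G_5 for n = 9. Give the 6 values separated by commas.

9 —HB3→ 3^2 —bump→ 4^2 = 16 —(−1)→ 15
15 —HB4→ 3·4 + 3 —bump→ 3·5 + 3 = 18 —(−1)→ 17
17 —HB5→ 3·5 + 2 —bump→ 3·6 + 2 = 20 —(−1)→ 19
19 —HB6→ 3·6 + 1 —bump→ 3·7 + 1 = 22 —(−1)→ 21
21 —HB7→ 3·7 —bump→ 3·8 = 24 —(−1)→ 23

9, 15, 17, 19, 21, 23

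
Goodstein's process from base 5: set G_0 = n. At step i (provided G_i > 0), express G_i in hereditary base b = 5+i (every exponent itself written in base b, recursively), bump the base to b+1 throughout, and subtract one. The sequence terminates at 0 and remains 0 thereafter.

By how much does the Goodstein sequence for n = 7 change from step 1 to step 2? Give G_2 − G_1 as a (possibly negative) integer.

[0] 7 ≡ 5 + 2 (base 5). Lift 6: 8. −1: 7.
[1] 7 ≡ 6 + 1 (base 6). Lift 7: 8. −1: 7.

0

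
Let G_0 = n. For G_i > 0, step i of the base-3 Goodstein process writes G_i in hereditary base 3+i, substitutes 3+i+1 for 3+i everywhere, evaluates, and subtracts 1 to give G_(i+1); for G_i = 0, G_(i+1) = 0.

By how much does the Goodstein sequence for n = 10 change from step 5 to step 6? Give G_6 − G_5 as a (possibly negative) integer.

(0) 10|_3 = 3^2 + 1 ↦ 4^2 + 1|_4 = 17 ⇒ 16
(1) 16|_4 = 4^2 ↦ 5^2|_5 = 25 ⇒ 24
(2) 24|_5 = 4·5 + 4 ↦ 4·6 + 4|_6 = 28 ⇒ 27
(3) 27|_6 = 4·6 + 3 ↦ 4·7 + 3|_7 = 31 ⇒ 30
(4) 30|_7 = 4·7 + 2 ↦ 4·8 + 2|_8 = 34 ⇒ 33
(5) 33|_8 = 4·8 + 1 ↦ 4·9 + 1|_9 = 37 ⇒ 36

3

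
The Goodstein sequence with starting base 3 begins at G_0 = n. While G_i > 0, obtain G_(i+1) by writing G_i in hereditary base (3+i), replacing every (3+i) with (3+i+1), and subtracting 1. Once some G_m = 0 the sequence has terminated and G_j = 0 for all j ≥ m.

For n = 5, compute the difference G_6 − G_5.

-1

step 0: 5 = 3 + 2; sub 4 for 3: 4 + 2; = 6; G_1 = 6−1 = 5
step 1: 5 = 4 + 1; sub 5 for 4: 5 + 1; = 6; G_2 = 6−1 = 5
step 2: 5 = 5; sub 6 for 5: 6; = 6; G_3 = 6−1 = 5
step 3: 5 = 5; sub 7 for 6: 5; = 5; G_4 = 5−1 = 4
step 4: 4 = 4; sub 8 for 7: 4; = 4; G_5 = 4−1 = 3
step 5: 3 = 3; sub 9 for 8: 3; = 3; G_6 = 3−1 = 2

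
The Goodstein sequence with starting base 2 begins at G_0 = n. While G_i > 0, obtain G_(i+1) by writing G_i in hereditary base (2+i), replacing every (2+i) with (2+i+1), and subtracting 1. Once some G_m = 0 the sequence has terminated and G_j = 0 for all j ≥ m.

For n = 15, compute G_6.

150994943

(0) 15|_2 = 2^(2 + 1) + 2^2 + 2 + 1 ↦ 3^(3 + 1) + 3^3 + 3 + 1|_3 = 112 ⇒ 111
(1) 111|_3 = 3^(3 + 1) + 3^3 + 3 ↦ 4^(4 + 1) + 4^4 + 4|_4 = 1284 ⇒ 1283
(2) 1283|_4 = 4^(4 + 1) + 4^4 + 3 ↦ 5^(5 + 1) + 5^5 + 3|_5 = 18753 ⇒ 18752
(3) 18752|_5 = 5^(5 + 1) + 5^5 + 2 ↦ 6^(6 + 1) + 6^6 + 2|_6 = 326594 ⇒ 326593
(4) 326593|_6 = 6^(6 + 1) + 6^6 + 1 ↦ 7^(7 + 1) + 7^7 + 1|_7 = 6588345 ⇒ 6588344
(5) 6588344|_7 = 7^(7 + 1) + 7^7 ↦ 8^(8 + 1) + 8^8|_8 = 150994944 ⇒ 150994943
(6) 150994943|_8 = 8^(8 + 1) + 7·8^7 + 7·8^6 + 7·8^5 + 7·8^4 + 7·8^3 + 7·8^2 + 7·8 + 7 ↦ 9^(9 + 1) + 7·9^7 + 7·9^6 + 7·9^5 + 7·9^4 + 7·9^3 + 7·9^2 + 7·9 + 7|_9 = 3524450281 ⇒ 3524450280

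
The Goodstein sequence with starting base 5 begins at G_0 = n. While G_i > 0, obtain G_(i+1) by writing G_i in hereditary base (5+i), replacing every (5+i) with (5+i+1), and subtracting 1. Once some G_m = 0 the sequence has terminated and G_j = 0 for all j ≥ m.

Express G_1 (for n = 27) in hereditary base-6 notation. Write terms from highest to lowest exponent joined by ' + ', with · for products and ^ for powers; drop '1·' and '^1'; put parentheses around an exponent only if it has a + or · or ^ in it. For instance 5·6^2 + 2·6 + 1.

[0] 27 ≡ 5^2 + 2 (base 5). Lift 6: 38. −1: 37.
[1] 37 ≡ 6^2 + 1 (base 6). Lift 7: 50. −1: 49.

6^2 + 1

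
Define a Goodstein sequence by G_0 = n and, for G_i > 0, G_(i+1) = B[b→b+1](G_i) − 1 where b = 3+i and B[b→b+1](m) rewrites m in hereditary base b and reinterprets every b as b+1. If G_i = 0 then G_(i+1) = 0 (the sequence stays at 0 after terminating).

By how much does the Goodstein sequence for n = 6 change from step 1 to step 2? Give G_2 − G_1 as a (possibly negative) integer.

base 3: 6 = 2·3; at 4: 2·4 = 8; next = 7
base 4: 7 = 4 + 3; at 5: 5 + 3 = 8; next = 7

0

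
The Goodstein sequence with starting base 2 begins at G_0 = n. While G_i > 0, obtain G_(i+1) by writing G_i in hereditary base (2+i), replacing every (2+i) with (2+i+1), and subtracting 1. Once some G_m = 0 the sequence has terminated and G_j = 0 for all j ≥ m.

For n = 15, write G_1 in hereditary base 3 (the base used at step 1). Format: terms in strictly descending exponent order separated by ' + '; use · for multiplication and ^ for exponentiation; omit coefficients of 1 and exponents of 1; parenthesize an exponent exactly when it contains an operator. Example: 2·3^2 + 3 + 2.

(0) 15|_2 = 2^(2 + 1) + 2^2 + 2 + 1 ↦ 3^(3 + 1) + 3^3 + 3 + 1|_3 = 112 ⇒ 111
(1) 111|_3 = 3^(3 + 1) + 3^3 + 3 ↦ 4^(4 + 1) + 4^4 + 4|_4 = 1284 ⇒ 1283

3^(3 + 1) + 3^3 + 3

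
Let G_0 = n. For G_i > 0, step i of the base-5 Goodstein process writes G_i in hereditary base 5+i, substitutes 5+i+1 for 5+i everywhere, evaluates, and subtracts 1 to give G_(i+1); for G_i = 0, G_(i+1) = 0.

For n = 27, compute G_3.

(0) 27|_5 = 5^2 + 2 ↦ 6^2 + 2|_6 = 38 ⇒ 37
(1) 37|_6 = 6^2 + 1 ↦ 7^2 + 1|_7 = 50 ⇒ 49
(2) 49|_7 = 7^2 ↦ 8^2|_8 = 64 ⇒ 63
(3) 63|_8 = 7·8 + 7 ↦ 7·9 + 7|_9 = 70 ⇒ 69

63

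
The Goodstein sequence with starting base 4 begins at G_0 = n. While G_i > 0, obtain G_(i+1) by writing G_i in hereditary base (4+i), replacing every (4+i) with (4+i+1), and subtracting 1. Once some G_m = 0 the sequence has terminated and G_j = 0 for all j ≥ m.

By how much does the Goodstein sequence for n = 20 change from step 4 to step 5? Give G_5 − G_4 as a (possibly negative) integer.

base 4: 20 = 4^2 + 4; at 5: 5^2 + 5 = 30; next = 29
base 5: 29 = 5^2 + 4; at 6: 6^2 + 4 = 40; next = 39
base 6: 39 = 6^2 + 3; at 7: 7^2 + 3 = 52; next = 51
base 7: 51 = 7^2 + 2; at 8: 8^2 + 2 = 66; next = 65
base 8: 65 = 8^2 + 1; at 9: 9^2 + 1 = 82; next = 81

16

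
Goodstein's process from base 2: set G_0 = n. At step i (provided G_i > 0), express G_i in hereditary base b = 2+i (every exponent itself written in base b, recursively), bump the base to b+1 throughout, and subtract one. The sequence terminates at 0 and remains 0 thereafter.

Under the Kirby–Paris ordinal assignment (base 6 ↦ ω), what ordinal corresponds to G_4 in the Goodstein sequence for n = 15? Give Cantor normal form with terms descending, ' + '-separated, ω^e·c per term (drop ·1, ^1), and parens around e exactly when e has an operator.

ω^(ω + 1) + ω^ω + 1

G_0 = 15. HB_2(15) = 2^(2 + 1) + 2^2 + 2 + 1. Bump = 112. G_1 = 111.
G_1 = 111. HB_3(111) = 3^(3 + 1) + 3^3 + 3. Bump = 1284. G_2 = 1283.
G_2 = 1283. HB_4(1283) = 4^(4 + 1) + 4^4 + 3. Bump = 18753. G_3 = 18752.
G_3 = 18752. HB_5(18752) = 5^(5 + 1) + 5^5 + 2. Bump = 326594. G_4 = 326593.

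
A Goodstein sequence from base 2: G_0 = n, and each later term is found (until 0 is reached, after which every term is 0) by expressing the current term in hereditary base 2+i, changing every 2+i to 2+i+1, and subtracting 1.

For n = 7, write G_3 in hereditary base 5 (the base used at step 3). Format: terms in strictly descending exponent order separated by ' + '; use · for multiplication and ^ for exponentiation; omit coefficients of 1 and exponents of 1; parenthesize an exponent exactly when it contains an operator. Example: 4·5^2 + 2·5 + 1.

5^5 + 2

(0) 7|_2 = 2^2 + 2 + 1 ↦ 3^3 + 3 + 1|_3 = 31 ⇒ 30
(1) 30|_3 = 3^3 + 3 ↦ 4^4 + 4|_4 = 260 ⇒ 259
(2) 259|_4 = 4^4 + 3 ↦ 5^5 + 3|_5 = 3128 ⇒ 3127
(3) 3127|_5 = 5^5 + 2 ↦ 6^6 + 2|_6 = 46658 ⇒ 46657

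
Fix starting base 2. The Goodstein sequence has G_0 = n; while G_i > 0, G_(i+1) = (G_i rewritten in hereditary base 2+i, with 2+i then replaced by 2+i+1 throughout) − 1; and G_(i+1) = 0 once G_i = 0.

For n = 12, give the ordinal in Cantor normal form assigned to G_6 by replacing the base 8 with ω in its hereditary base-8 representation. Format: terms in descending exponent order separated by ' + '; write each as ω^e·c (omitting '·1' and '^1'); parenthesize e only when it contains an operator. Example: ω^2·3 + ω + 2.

G_0=12  [base 2] 2^(2 + 1) + 2^2  →[2↦3]→  3^(3 + 1) + 3^3 = 108  −1 ⇒ G_1=107
G_1=107  [base 3] 3^(3 + 1) + 2·3^2 + 2·3 + 2  →[3↦4]→  4^(4 + 1) + 2·4^2 + 2·4 + 2 = 1066  −1 ⇒ G_2=1065
G_2=1065  [base 4] 4^(4 + 1) + 2·4^2 + 2·4 + 1  →[4↦5]→  5^(5 + 1) + 2·5^2 + 2·5 + 1 = 15686  −1 ⇒ G_3=15685
G_3=15685  [base 5] 5^(5 + 1) + 2·5^2 + 2·5  →[5↦6]→  6^(6 + 1) + 2·6^2 + 2·6 = 280020  −1 ⇒ G_4=280019
G_4=280019  [base 6] 6^(6 + 1) + 2·6^2 + 6 + 5  →[6↦7]→  7^(7 + 1) + 2·7^2 + 7 + 5 = 5764911  −1 ⇒ G_5=5764910
G_5=5764910  [base 7] 7^(7 + 1) + 2·7^2 + 7 + 4  →[7↦8]→  8^(8 + 1) + 2·8^2 + 8 + 4 = 134217868  −1 ⇒ G_6=134217867

ω^(ω + 1) + ω^2·2 + ω + 3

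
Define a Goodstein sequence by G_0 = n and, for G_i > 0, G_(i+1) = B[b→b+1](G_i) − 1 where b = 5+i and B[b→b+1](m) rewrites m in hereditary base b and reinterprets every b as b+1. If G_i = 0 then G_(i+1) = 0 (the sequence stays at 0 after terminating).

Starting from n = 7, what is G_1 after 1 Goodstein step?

7

i=0: 7 = 5 + 2 (b=5); 5→6: 6 + 2 = 8; 8−1 = 7
i=1: 7 = 6 + 1 (b=6); 6→7: 7 + 1 = 8; 8−1 = 7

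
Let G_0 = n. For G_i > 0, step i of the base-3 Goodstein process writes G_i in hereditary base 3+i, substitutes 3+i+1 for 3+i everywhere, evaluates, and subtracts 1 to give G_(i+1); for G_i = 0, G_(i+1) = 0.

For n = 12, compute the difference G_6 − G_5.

6

step 0: 12 = 3^2 + 3; sub 4 for 3: 4^2 + 4; = 20; G_1 = 20−1 = 19
step 1: 19 = 4^2 + 3; sub 5 for 4: 5^2 + 3; = 28; G_2 = 28−1 = 27
step 2: 27 = 5^2 + 2; sub 6 for 5: 6^2 + 2; = 38; G_3 = 38−1 = 37
step 3: 37 = 6^2 + 1; sub 7 for 6: 7^2 + 1; = 50; G_4 = 50−1 = 49
step 4: 49 = 7^2; sub 8 for 7: 8^2; = 64; G_5 = 64−1 = 63
step 5: 63 = 7·8 + 7; sub 9 for 8: 7·9 + 7; = 70; G_6 = 70−1 = 69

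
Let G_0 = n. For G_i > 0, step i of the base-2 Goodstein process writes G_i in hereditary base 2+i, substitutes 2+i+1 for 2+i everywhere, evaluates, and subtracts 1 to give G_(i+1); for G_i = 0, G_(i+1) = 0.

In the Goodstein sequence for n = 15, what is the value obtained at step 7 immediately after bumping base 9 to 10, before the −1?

100077777776

G_0 = 15. HB_2(15) = 2^(2 + 1) + 2^2 + 2 + 1. Bump = 112. G_1 = 111.
G_1 = 111. HB_3(111) = 3^(3 + 1) + 3^3 + 3. Bump = 1284. G_2 = 1283.
G_2 = 1283. HB_4(1283) = 4^(4 + 1) + 4^4 + 3. Bump = 18753. G_3 = 18752.
G_3 = 18752. HB_5(18752) = 5^(5 + 1) + 5^5 + 2. Bump = 326594. G_4 = 326593.
G_4 = 326593. HB_6(326593) = 6^(6 + 1) + 6^6 + 1. Bump = 6588345. G_5 = 6588344.
G_5 = 6588344. HB_7(6588344) = 7^(7 + 1) + 7^7. Bump = 150994944. G_6 = 150994943.
G_6 = 150994943. HB_8(150994943) = 8^(8 + 1) + 7·8^7 + 7·8^6 + 7·8^5 + 7·8^4 + 7·8^3 + 7·8^2 + 7·8 + 7. Bump = 3524450281. G_7 = 3524450280.
G_7 = 3524450280. HB_9(3524450280) = 9^(9 + 1) + 7·9^7 + 7·9^6 + 7·9^5 + 7·9^4 + 7·9^3 + 7·9^2 + 7·9 + 6. Bump = 100077777776. G_8 = 100077777775.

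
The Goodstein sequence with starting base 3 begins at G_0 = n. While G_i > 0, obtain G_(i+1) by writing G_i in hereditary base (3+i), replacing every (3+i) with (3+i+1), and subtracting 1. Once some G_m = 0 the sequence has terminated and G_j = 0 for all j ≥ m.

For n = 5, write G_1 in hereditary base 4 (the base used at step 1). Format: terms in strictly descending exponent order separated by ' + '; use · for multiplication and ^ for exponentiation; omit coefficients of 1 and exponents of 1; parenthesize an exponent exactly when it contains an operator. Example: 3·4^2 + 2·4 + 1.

5 —HB3→ 3 + 2 —bump→ 4 + 2 = 6 —(−1)→ 5
5 —HB4→ 4 + 1 —bump→ 5 + 1 = 6 —(−1)→ 5

4 + 1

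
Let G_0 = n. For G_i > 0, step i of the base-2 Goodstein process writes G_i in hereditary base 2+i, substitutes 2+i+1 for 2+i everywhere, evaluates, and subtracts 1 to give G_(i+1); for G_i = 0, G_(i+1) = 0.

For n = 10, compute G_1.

G_0 = 10. HB_2(10) = 2^(2 + 1) + 2. Bump = 84. G_1 = 83.
G_1 = 83. HB_3(83) = 3^(3 + 1) + 2. Bump = 1026. G_2 = 1025.

83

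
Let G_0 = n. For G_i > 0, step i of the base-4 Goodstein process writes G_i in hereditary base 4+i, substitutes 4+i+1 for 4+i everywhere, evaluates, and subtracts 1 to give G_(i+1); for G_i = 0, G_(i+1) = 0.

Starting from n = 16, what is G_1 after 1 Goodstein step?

(0) 16|_4 = 4^2 ↦ 5^2|_5 = 25 ⇒ 24
(1) 24|_5 = 4·5 + 4 ↦ 4·6 + 4|_6 = 28 ⇒ 27

24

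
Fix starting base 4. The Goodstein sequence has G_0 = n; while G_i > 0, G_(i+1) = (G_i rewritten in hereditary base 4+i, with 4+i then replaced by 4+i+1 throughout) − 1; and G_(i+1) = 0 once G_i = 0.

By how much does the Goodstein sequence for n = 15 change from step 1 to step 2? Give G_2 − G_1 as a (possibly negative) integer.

step 0: 15 = 3·4 + 3; sub 5 for 4: 3·5 + 3; = 18; G_1 = 18−1 = 17
step 1: 17 = 3·5 + 2; sub 6 for 5: 3·6 + 2; = 20; G_2 = 20−1 = 19

2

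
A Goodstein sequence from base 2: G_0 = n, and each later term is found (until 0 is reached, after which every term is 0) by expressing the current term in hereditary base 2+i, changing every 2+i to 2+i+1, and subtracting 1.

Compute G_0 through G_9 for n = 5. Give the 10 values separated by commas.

(0) 5|_2 = 2^2 + 1 ↦ 3^3 + 1|_3 = 28 ⇒ 27
(1) 27|_3 = 3^3 ↦ 4^4|_4 = 256 ⇒ 255
(2) 255|_4 = 3·4^3 + 3·4^2 + 3·4 + 3 ↦ 3·5^3 + 3·5^2 + 3·5 + 3|_5 = 468 ⇒ 467
(3) 467|_5 = 3·5^3 + 3·5^2 + 3·5 + 2 ↦ 3·6^3 + 3·6^2 + 3·6 + 2|_6 = 776 ⇒ 775
(4) 775|_6 = 3·6^3 + 3·6^2 + 3·6 + 1 ↦ 3·7^3 + 3·7^2 + 3·7 + 1|_7 = 1198 ⇒ 1197
(5) 1197|_7 = 3·7^3 + 3·7^2 + 3·7 ↦ 3·8^3 + 3·8^2 + 3·8|_8 = 1752 ⇒ 1751
(6) 1751|_8 = 3·8^3 + 3·8^2 + 2·8 + 7 ↦ 3·9^3 + 3·9^2 + 2·9 + 7|_9 = 2455 ⇒ 2454
(7) 2454|_9 = 3·9^3 + 3·9^2 + 2·9 + 6 ↦ 3·10^3 + 3·10^2 + 2·10 + 6|_10 = 3326 ⇒ 3325
(8) 3325|_10 = 3·10^3 + 3·10^2 + 2·10 + 5 ↦ 3·11^3 + 3·11^2 + 2·11 + 5|_11 = 4383 ⇒ 4382

5, 27, 255, 467, 775, 1197, 1751, 2454, 3325, 4382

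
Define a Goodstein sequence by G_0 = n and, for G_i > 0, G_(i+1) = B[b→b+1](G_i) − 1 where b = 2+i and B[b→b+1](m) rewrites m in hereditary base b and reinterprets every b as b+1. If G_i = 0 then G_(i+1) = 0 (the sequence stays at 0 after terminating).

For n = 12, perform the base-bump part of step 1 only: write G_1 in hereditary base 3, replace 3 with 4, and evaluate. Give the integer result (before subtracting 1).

i=0: 12 = 2^(2 + 1) + 2^2 (b=2); 2→3: 3^(3 + 1) + 3^3 = 108; 108−1 = 107
i=1: 107 = 3^(3 + 1) + 2·3^2 + 2·3 + 2 (b=3); 3→4: 4^(4 + 1) + 2·4^2 + 2·4 + 2 = 1066; 1066−1 = 1065

1066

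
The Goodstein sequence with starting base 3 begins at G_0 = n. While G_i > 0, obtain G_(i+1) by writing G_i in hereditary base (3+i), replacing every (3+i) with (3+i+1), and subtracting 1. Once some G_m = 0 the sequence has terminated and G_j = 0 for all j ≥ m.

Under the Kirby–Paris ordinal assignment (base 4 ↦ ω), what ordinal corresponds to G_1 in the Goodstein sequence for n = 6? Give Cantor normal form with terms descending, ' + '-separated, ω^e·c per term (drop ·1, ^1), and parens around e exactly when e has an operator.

G_0 = 6. HB_3(6) = 2·3. Bump = 8. G_1 = 7.
G_1 = 7. HB_4(7) = 4 + 3. Bump = 8. G_2 = 7.

ω + 3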